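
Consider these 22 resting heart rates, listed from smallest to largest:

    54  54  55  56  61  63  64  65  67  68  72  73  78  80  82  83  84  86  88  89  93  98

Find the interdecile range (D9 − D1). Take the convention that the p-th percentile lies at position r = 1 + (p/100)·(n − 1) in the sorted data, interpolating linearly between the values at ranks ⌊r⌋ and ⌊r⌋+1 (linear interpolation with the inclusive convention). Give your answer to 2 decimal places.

n = 22.
P10: r = 3.1; ranks 3–4 are 55, 56; interpolating gives 55.1.
P90: r = 19.9; ranks 19–20 are 88, 89; interpolating gives 88.9.
Difference: 88.9 − 55.1 = 33.8.

33.80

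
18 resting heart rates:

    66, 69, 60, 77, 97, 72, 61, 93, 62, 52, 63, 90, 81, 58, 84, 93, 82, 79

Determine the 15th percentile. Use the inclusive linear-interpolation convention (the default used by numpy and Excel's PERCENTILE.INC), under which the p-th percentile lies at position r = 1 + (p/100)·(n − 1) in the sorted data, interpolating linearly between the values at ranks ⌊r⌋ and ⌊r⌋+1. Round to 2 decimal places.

Sorted: 52, 58, 60, 61, 62, 63, 66, 69, 72, 77, 79, 81, 82, 84, 90, 93, 93, 97.
n = 18.
r = 1 + (15/100)·(18 − 1) = 1 + 2.55 = 3.55.
Rank 3 is 60 and rank 4 is 61.
Interpolate: 60 + 0.55·(61 − 60) = 60 + 0.55·1 = 60.55.

60.55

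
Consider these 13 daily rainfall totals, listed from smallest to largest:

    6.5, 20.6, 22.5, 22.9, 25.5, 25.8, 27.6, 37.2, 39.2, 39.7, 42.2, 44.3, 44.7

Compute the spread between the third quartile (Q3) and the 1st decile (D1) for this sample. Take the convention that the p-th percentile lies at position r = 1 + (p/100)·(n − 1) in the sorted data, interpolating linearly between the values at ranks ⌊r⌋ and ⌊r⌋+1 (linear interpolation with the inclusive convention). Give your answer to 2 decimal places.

n = 13.
P10: r = 2.2; ranks 2–3 are 20.6, 22.5; interpolating gives 20.98.
P75: r = 10 (integer) → 39.7.
Difference: 39.7 − 20.98 = 18.72.

18.72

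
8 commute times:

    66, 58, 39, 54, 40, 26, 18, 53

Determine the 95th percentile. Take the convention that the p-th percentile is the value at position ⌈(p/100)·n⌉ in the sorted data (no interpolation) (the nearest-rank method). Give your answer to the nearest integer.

66

Sorted: 18, 26, 39, 40, 53, 54, 58, 66.
n = 8.
Position = ⌈95/100 · 8⌉ = ⌈7.6⌉ = 8.
The value at rank 8 is 66.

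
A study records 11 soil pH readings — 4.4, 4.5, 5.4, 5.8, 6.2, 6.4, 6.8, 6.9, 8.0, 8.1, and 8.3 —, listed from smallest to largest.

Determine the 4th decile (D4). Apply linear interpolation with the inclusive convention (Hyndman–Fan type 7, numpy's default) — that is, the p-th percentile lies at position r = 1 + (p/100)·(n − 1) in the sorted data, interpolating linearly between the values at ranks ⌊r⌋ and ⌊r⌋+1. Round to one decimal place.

n = 11.
r = 1 + (40/100)·(11 − 1) = 1 + 4 = 5.
r is an integer, so P40 is the value at rank 5: 6.2.

6.2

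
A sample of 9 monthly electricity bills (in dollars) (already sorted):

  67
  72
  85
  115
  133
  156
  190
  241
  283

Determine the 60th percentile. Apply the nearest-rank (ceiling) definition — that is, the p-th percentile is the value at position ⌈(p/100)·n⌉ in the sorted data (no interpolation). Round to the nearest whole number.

n = 9.
Position = ⌈60/100 · 9⌉ = ⌈5.4⌉ = 6.
The value at rank 6 is 156.

156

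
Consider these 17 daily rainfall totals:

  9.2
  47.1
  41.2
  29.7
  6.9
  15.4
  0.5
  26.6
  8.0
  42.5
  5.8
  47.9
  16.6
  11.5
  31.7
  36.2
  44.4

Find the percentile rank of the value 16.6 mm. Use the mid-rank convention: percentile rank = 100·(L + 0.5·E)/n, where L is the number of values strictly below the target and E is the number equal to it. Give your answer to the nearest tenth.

Sorted: 0.5, 5.8, 6.9, 8.0, 9.2, 11.5, 15.4, 16.6, 26.6, 29.7, 31.7, 36.2, 41.2, 42.5, 44.4, 47.1, 47.9.
Count below 16.6: L = 7; count equal: E = 1; n = 17.
Percentile rank = 100·(7 + 0.5·1)/17 = 100·7.5/17 = 44.12.

44.1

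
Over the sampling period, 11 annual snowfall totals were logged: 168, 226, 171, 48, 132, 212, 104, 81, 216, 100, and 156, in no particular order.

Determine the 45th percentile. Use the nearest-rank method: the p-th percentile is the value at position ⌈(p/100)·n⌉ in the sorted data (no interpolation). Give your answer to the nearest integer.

Sorted: 48, 81, 100, 104, 132, 156, 168, 171, 212, 216, 226.
n = 11.
Position = ⌈45/100 · 11⌉ = ⌈4.95⌉ = 5.
The value at rank 5 is 132.

132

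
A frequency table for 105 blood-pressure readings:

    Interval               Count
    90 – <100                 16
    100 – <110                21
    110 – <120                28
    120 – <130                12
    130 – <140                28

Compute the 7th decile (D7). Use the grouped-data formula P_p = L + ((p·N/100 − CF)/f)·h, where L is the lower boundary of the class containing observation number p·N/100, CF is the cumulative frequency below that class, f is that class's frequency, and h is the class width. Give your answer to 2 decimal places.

N = 105; target position k = 70/100 · 105 = 73.5.
Cumulative frequencies: 16, 37, 65, 77, 105.
Observation 73.5 falls in the class 120 – <130.
L = 120, CF = 65, f = 12, h = 10.
P70 = 120 + ((73.5 − 65)/12)·10 = 120 + 7.08333 = 127.083.

127.08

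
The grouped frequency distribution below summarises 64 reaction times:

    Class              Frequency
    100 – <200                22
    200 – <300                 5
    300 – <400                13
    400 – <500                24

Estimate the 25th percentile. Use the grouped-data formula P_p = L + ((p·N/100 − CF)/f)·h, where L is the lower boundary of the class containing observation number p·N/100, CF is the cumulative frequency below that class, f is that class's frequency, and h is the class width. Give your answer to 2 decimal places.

N = 64; target position k = 25/100 · 64 = 16.
Cumulative frequencies: 22, 27, 40, 64.
Observation 16 falls in the class 100 – <200.
L = 100, CF = 0, f = 22, h = 100.
P25 = 100 + ((16 − 0)/22)·100 = 100 + 72.7273 = 172.727.

172.73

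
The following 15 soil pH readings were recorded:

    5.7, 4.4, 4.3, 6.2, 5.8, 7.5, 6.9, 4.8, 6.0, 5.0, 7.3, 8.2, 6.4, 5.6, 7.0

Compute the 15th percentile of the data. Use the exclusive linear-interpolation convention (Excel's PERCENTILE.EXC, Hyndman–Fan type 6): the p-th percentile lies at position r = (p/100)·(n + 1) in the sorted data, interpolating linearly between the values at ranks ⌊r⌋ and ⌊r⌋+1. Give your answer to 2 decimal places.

4.56

Sorted: 4.3, 4.4, 4.8, 5.0, 5.6, 5.7, 5.8, 6.0, 6.2, 6.4, 6.9, 7.0, 7.3, 7.5, 8.2.
n = 15.
r = (15/100)·(15 + 1) = 2.4.
Rank 2 is 4.4 and rank 3 is 4.8.
Interpolate: 4.4 + 0.4·(4.8 − 4.4) = 4.4 + 0.4·0.4 = 4.56.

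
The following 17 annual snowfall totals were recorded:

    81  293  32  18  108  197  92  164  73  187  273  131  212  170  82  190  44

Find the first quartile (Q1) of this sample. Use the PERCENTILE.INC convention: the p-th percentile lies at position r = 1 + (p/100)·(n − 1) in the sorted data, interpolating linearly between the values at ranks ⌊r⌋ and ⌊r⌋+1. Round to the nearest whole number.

81

Sorted: 18, 32, 44, 73, 81, 82, 92, 108, 131, 164, 170, 187, 190, 197, 212, 273, 293.
n = 17.
r = 1 + (25/100)·(17 − 1) = 1 + 4 = 5.
r is an integer, so P25 is the value at rank 5: 81.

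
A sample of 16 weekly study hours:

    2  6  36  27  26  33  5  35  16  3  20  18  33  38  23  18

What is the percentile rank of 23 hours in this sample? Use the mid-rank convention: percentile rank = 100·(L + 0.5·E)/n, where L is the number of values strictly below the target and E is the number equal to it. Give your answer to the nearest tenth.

53.1

Sorted: 2, 3, 5, 6, 16, 18, 18, 20, 23, 26, 27, 33, 33, 35, 36, 38.
Count below 23: L = 8; count equal: E = 1; n = 16.
Percentile rank = 100·(8 + 0.5·1)/16 = 100·8.5/16 = 53.12.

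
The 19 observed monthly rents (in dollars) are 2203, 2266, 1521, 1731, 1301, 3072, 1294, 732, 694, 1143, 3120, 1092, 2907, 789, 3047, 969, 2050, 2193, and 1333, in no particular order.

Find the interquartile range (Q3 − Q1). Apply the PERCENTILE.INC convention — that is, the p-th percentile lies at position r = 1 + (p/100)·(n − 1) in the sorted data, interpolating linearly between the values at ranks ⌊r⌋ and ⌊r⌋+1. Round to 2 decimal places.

1117.00

Sorted: 694, 732, 789, 969, 1092, 1143, 1294, 1301, 1333, 1521, 1731, 2050, 2193, 2203, 2266, 2907, 3047, 3072, 3120.
n = 19.
P25: r = 5.5; ranks 5–6 are 1092, 1143; interpolating gives 1117.5.
P75: r = 14.5; ranks 14–15 are 2203, 2266; interpolating gives 2234.5.
Difference: 2234.5 − 1117.5 = 1117.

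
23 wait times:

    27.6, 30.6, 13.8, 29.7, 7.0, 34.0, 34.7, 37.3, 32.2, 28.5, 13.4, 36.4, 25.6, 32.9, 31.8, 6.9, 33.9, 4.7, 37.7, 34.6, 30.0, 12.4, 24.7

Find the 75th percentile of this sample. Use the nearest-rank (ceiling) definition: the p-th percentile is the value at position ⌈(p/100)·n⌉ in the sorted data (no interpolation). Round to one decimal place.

34.0

Sorted: 4.7, 6.9, 7.0, 12.4, 13.4, 13.8, 24.7, 25.6, 27.6, 28.5, 29.7, 30.0, 30.6, 31.8, 32.2, 32.9, 33.9, 34.0, 34.6, 34.7, 36.4, 37.3, 37.7.
n = 23.
Position = ⌈75/100 · 23⌉ = ⌈17.25⌉ = 18.
The value at rank 18 is 34.0.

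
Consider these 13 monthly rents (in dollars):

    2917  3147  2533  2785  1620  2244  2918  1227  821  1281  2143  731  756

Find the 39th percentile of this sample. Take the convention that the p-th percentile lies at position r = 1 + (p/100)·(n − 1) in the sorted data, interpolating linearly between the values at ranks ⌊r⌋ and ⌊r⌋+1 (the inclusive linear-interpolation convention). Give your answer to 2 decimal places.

1511.52

Sorted: 731, 756, 821, 1227, 1281, 1620, 2143, 2244, 2533, 2785, 2917, 2918, 3147.
n = 13.
r = 1 + (39/100)·(13 − 1) = 1 + 4.68 = 5.68.
Rank 5 is 1281 and rank 6 is 1620.
Interpolate: 1281 + 0.68·(1620 − 1281) = 1281 + 0.68·339 = 1511.52.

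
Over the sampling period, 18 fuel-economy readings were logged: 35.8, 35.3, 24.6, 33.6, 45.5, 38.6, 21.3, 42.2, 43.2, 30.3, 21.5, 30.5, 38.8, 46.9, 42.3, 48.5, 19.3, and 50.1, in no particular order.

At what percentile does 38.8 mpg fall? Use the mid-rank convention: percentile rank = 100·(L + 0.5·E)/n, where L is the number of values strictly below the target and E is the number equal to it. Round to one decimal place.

Sorted: 19.3, 21.3, 21.5, 24.6, 30.3, 30.5, 33.6, 35.3, 35.8, 38.6, 38.8, 42.2, 42.3, 43.2, 45.5, 46.9, 48.5, 50.1.
Count below 38.8: L = 10; count equal: E = 1; n = 18.
Percentile rank = 100·(10 + 0.5·1)/18 = 100·10.5/18 = 58.33.

58.3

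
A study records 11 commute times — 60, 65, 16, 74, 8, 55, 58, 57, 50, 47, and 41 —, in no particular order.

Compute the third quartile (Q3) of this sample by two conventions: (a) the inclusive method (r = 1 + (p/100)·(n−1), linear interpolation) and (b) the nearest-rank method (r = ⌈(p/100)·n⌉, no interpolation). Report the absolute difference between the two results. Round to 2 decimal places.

1.00

Sorted: 8, 16, 41, 47, 50, 55, 57, 58, 60, 65, 74.
n = 11.
(a) r = 8.5; between ranks 8 (58) and 9 (60): 59.
(b) the nearest-rank method: rank 9 → 60.
|59 − 60| = 1.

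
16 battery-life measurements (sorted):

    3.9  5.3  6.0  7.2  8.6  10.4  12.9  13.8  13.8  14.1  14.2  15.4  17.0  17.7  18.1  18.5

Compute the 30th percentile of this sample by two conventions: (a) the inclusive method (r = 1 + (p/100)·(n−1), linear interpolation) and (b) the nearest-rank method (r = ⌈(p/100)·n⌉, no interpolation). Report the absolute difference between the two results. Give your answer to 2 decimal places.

n = 16.
(a) r = 5.5; between ranks 5 (8.6) and 6 (10.4): 9.5.
(b) the nearest-rank method: rank 5 → 8.6.
|9.5 − 8.6| = 0.9.

0.90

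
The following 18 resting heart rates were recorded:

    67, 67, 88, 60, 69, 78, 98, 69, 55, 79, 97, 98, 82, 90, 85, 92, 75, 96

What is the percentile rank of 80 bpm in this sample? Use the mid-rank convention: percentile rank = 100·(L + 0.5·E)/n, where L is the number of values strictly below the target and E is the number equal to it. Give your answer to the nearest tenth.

Sorted: 55, 60, 67, 67, 69, 69, 75, 78, 79, 82, 85, 88, 90, 92, 96, 97, 98, 98.
Count below 80: L = 9; count equal: E = 0; n = 18.
Percentile rank = 100·(9 + 0.5·0)/18 = 100·9/18 = 50.

50.0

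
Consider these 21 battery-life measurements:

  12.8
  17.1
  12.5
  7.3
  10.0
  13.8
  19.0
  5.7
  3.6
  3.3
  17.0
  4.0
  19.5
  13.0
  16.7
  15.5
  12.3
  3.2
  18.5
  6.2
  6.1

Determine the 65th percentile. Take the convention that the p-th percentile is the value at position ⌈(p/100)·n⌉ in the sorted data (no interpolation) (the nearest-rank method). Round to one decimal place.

13.8

Sorted: 3.2, 3.3, 3.6, 4.0, 5.7, 6.1, 6.2, 7.3, 10.0, 12.3, 12.5, 12.8, 13.0, 13.8, 15.5, 16.7, 17.0, 17.1, 18.5, 19.0, 19.5.
n = 21.
Position = ⌈65/100 · 21⌉ = ⌈13.65⌉ = 14.
The value at rank 14 is 13.8.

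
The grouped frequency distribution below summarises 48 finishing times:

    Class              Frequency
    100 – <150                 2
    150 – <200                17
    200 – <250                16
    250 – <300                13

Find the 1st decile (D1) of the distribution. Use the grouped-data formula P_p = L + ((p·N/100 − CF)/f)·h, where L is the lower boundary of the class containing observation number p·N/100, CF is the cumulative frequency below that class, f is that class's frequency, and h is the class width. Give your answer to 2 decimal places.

158.24

N = 48; target position k = 10/100 · 48 = 4.8.
Cumulative frequencies: 2, 19, 35, 48.
Observation 4.8 falls in the class 150 – <200.
L = 150, CF = 2, f = 17, h = 50.
P10 = 150 + ((4.8 − 2)/17)·50 = 150 + 8.23529 = 158.235.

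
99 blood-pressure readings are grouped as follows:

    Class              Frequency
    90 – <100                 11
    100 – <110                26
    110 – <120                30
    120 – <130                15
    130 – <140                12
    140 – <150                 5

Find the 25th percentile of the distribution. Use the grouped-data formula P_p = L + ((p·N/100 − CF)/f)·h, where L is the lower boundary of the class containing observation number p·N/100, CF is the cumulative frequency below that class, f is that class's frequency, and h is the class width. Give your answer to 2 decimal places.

105.29

N = 99; target position k = 25/100 · 99 = 24.75.
Cumulative frequencies: 11, 37, 67, 82, 94, 99.
Observation 24.75 falls in the class 100 – <110.
L = 100, CF = 11, f = 26, h = 10.
P25 = 100 + ((24.75 − 11)/26)·10 = 100 + 5.28846 = 105.288.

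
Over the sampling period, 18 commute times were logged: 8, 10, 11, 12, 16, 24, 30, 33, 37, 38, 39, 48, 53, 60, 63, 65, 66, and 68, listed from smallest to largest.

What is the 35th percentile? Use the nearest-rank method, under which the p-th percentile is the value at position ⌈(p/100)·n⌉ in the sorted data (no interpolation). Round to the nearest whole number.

30

n = 18.
Position = ⌈35/100 · 18⌉ = ⌈6.3⌉ = 7.
The value at rank 7 is 30.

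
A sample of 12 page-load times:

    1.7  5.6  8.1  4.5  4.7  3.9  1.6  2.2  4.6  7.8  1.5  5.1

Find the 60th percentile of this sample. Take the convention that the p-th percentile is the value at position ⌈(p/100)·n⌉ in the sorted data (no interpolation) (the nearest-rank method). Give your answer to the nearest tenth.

4.7

Sorted: 1.5, 1.6, 1.7, 2.2, 3.9, 4.5, 4.6, 4.7, 5.1, 5.6, 7.8, 8.1.
n = 12.
Position = ⌈60/100 · 12⌉ = ⌈7.2⌉ = 8.
The value at rank 8 is 4.7.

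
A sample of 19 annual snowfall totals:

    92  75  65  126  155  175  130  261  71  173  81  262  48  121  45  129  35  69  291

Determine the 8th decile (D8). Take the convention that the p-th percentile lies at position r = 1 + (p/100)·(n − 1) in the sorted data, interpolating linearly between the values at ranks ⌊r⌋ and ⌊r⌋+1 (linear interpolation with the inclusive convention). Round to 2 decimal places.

173.80

Sorted: 35, 45, 48, 65, 69, 71, 75, 81, 92, 121, 126, 129, 130, 155, 173, 175, 261, 262, 291.
n = 19.
r = 1 + (80/100)·(19 − 1) = 1 + 14.4 = 15.4.
Rank 15 is 173 and rank 16 is 175.
Interpolate: 173 + 0.4·(175 − 173) = 173 + 0.4·2 = 173.8.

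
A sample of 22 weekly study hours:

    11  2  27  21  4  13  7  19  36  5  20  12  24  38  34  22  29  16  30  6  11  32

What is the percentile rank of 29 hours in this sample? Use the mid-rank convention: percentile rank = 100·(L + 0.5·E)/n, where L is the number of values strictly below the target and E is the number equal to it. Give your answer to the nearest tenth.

Sorted: 2, 4, 5, 6, 7, 11, 11, 12, 13, 16, 19, 20, 21, 22, 24, 27, 29, 30, 32, 34, 36, 38.
Count below 29: L = 16; count equal: E = 1; n = 22.
Percentile rank = 100·(16 + 0.5·1)/22 = 100·16.5/22 = 75.

75.0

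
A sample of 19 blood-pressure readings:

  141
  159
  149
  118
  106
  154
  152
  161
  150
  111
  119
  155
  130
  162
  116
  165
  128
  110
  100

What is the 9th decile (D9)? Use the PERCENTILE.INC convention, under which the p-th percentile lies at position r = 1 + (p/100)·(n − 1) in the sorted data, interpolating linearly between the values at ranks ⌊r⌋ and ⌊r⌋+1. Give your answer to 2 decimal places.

Sorted: 100, 106, 110, 111, 116, 118, 119, 128, 130, 141, 149, 150, 152, 154, 155, 159, 161, 162, 165.
n = 19.
r = 1 + (90/100)·(19 − 1) = 1 + 16.2 = 17.2.
Rank 17 is 161 and rank 18 is 162.
Interpolate: 161 + 0.2·(162 − 161) = 161 + 0.2·1 = 161.2.

161.20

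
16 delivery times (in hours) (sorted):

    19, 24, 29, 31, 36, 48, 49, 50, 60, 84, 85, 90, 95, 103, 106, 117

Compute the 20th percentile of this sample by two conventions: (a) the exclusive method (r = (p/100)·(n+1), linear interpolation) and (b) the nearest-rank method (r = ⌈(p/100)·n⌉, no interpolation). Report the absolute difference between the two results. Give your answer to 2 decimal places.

1.20

n = 16.
(a) r = 3.4; between ranks 3 (29) and 4 (31): 29.8.
(b) the nearest-rank method: rank 4 → 31.
|29.8 − 31| = 1.2.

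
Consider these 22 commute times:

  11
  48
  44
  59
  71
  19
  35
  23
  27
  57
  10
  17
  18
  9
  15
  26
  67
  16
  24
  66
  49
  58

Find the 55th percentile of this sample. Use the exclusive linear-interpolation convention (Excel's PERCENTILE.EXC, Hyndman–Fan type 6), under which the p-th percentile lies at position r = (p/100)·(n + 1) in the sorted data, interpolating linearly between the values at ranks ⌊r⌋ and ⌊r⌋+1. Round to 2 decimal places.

32.20

Sorted: 9, 10, 11, 15, 16, 17, 18, 19, 23, 24, 26, 27, 35, 44, 48, 49, 57, 58, 59, 66, 67, 71.
n = 22.
r = (55/100)·(22 + 1) = 12.65.
Rank 12 is 27 and rank 13 is 35.
Interpolate: 27 + 0.65·(35 − 27) = 27 + 0.65·8 = 32.2.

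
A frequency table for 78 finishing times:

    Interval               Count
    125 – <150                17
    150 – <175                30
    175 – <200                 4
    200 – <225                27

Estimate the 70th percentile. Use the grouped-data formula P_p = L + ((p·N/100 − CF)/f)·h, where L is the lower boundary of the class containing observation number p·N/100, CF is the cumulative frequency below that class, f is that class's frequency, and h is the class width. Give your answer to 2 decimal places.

N = 78; target position k = 70/100 · 78 = 54.6.
Cumulative frequencies: 17, 47, 51, 78.
Observation 54.6 falls in the class 200 – <225.
L = 200, CF = 51, f = 27, h = 25.
P70 = 200 + ((54.6 − 51)/27)·25 = 200 + 3.33333 = 203.333.

203.33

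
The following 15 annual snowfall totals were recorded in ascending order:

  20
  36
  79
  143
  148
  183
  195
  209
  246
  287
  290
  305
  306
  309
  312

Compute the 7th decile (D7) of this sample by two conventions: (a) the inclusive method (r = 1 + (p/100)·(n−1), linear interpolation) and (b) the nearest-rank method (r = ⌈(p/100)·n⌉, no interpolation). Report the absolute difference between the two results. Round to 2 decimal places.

0.60

n = 15.
(a) r = 10.8; between ranks 10 (287) and 11 (290): 289.4.
(b) the nearest-rank method: rank 11 → 290.
|289.4 − 290| = 0.6.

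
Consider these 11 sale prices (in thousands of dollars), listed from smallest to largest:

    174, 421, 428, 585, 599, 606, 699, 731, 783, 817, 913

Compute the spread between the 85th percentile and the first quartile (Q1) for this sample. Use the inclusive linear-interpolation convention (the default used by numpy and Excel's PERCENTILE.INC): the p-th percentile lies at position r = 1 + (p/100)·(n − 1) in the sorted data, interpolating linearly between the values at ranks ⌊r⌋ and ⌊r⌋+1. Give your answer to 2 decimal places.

n = 11.
P25: r = 3.5; ranks 3–4 are 428, 585; interpolating gives 506.5.
P85: r = 9.5; ranks 9–10 are 783, 817; interpolating gives 800.
Difference: 800 − 506.5 = 293.5.

293.50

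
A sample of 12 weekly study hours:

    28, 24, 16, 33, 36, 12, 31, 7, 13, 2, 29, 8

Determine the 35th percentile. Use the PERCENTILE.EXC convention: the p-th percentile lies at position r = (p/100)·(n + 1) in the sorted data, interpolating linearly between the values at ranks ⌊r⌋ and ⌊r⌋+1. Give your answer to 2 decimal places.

12.55

Sorted: 2, 7, 8, 12, 13, 16, 24, 28, 29, 31, 33, 36.
n = 12.
r = (35/100)·(12 + 1) = 4.55.
Rank 4 is 12 and rank 5 is 13.
Interpolate: 12 + 0.55·(13 − 12) = 12 + 0.55·1 = 12.55.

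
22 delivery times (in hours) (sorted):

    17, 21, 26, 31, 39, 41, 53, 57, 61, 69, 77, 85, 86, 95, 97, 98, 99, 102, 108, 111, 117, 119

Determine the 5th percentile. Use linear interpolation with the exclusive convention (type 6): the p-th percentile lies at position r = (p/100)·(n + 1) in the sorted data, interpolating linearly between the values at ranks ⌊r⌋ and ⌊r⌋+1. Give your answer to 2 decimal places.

n = 22.
r = (5/100)·(22 + 1) = 1.15.
Rank 1 is 17 and rank 2 is 21.
Interpolate: 17 + 0.15·(21 − 17) = 17 + 0.15·4 = 17.6.

17.60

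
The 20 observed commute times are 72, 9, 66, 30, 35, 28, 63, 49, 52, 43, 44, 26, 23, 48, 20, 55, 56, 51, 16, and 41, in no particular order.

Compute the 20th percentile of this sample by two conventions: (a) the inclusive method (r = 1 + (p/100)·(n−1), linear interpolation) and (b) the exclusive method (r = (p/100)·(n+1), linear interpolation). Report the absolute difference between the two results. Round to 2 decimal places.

Sorted: 9, 16, 20, 23, 26, 28, 30, 35, 41, 43, 44, 48, 49, 51, 52, 55, 56, 63, 66, 72.
n = 20.
(a) r = 4.8; between ranks 4 (23) and 5 (26): 25.4.
(b) r = 4.2; between ranks 4 (23) and 5 (26): 23.6.
|25.4 − 23.6| = 1.8.

1.80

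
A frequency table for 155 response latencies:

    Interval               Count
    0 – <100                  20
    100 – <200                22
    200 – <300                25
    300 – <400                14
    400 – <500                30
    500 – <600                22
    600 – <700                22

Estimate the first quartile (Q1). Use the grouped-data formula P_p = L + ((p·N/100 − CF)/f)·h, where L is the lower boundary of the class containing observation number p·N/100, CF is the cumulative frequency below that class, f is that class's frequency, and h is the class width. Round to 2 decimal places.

185.23

N = 155; target position k = 25/100 · 155 = 38.75.
Cumulative frequencies: 20, 42, 67, 81, 111, 133, 155.
Observation 38.75 falls in the class 100 – <200.
L = 100, CF = 20, f = 22, h = 100.
P25 = 100 + ((38.75 − 20)/22)·100 = 100 + 85.2273 = 185.227.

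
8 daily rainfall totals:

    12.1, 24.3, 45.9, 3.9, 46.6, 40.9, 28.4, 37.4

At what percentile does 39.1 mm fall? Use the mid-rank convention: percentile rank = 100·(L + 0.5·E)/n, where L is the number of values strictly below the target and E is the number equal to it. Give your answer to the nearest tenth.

Sorted: 3.9, 12.1, 24.3, 28.4, 37.4, 40.9, 45.9, 46.6.
Count below 39.1: L = 5; count equal: E = 0; n = 8.
Percentile rank = 100·(5 + 0.5·0)/8 = 100·5/8 = 62.5.

62.5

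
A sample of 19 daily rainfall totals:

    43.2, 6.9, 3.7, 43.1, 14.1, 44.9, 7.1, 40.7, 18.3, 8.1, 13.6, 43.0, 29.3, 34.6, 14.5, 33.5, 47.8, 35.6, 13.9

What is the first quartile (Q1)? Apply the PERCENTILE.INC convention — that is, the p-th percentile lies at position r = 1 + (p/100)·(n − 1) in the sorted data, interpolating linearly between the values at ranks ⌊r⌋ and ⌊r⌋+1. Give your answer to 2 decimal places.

13.75

Sorted: 3.7, 6.9, 7.1, 8.1, 13.6, 13.9, 14.1, 14.5, 18.3, 29.3, 33.5, 34.6, 35.6, 40.7, 43.0, 43.1, 43.2, 44.9, 47.8.
n = 19.
r = 1 + (25/100)·(19 − 1) = 1 + 4.5 = 5.5.
Rank 5 is 13.6 and rank 6 is 13.9.
Interpolate: 13.6 + 0.5·(13.9 − 13.6) = 13.6 + 0.5·0.3 = 13.75.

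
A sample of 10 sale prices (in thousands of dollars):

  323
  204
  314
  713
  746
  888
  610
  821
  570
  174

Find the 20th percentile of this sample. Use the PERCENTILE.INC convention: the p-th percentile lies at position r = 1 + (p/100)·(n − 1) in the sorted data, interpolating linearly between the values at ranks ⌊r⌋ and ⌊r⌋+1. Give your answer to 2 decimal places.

292.00

Sorted: 174, 204, 314, 323, 570, 610, 713, 746, 821, 888.
n = 10.
r = 1 + (20/100)·(10 − 1) = 1 + 1.8 = 2.8.
Rank 2 is 204 and rank 3 is 314.
Interpolate: 204 + 0.8·(314 − 204) = 204 + 0.8·110 = 292.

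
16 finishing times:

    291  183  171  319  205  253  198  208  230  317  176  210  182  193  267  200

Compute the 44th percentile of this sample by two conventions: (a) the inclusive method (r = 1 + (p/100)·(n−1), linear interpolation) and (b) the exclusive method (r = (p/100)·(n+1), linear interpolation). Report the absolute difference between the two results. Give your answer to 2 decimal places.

Sorted: 171, 176, 182, 183, 193, 198, 200, 205, 208, 210, 230, 253, 267, 291, 317, 319.
n = 16.
(a) r = 7.6; between ranks 7 (200) and 8 (205): 203.
(b) r = 7.48; between ranks 7 (200) and 8 (205): 202.4.
|203 − 202.4| = 0.6.

0.60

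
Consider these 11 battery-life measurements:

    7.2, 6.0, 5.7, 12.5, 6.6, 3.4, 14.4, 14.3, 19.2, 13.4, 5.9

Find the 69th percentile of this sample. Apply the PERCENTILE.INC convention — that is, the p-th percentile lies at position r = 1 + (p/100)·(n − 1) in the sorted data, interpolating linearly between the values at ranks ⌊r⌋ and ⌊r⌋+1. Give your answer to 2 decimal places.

13.31

Sorted: 3.4, 5.7, 5.9, 6.0, 6.6, 7.2, 12.5, 13.4, 14.3, 14.4, 19.2.
n = 11.
r = 1 + (69/100)·(11 − 1) = 1 + 6.9 = 7.9.
Rank 7 is 12.5 and rank 8 is 13.4.
Interpolate: 12.5 + 0.9·(13.4 − 12.5) = 12.5 + 0.9·0.9 = 13.31.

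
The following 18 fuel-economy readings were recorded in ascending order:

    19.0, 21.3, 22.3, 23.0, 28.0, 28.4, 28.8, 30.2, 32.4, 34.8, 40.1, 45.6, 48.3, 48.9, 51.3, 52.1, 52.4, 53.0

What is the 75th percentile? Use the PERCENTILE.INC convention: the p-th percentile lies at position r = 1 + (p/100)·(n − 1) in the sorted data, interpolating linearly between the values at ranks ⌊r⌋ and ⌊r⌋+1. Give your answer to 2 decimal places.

n = 18.
r = 1 + (75/100)·(18 − 1) = 1 + 12.75 = 13.75.
Rank 13 is 48.3 and rank 14 is 48.9.
Interpolate: 48.3 + 0.75·(48.9 − 48.3) = 48.3 + 0.75·0.6 = 48.75.

48.75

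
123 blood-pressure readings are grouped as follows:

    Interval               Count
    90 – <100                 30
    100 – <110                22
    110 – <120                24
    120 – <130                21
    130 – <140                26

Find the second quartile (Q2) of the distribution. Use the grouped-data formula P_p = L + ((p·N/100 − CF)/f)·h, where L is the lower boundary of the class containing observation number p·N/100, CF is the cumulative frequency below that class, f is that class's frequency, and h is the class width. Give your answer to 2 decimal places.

113.96

N = 123; target position k = 50/100 · 123 = 61.5.
Cumulative frequencies: 30, 52, 76, 97, 123.
Observation 61.5 falls in the class 110 – <120.
L = 110, CF = 52, f = 24, h = 10.
P50 = 110 + ((61.5 − 52)/24)·10 = 110 + 3.95833 = 113.958.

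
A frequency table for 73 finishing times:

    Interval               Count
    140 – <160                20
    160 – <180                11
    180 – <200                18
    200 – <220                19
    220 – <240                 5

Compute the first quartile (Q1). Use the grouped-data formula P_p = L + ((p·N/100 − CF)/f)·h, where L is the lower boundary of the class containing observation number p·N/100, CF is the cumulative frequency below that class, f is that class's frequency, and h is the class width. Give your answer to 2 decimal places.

N = 73; target position k = 25/100 · 73 = 18.25.
Cumulative frequencies: 20, 31, 49, 68, 73.
Observation 18.25 falls in the class 140 – <160.
L = 140, CF = 0, f = 20, h = 20.
P25 = 140 + ((18.25 − 0)/20)·20 = 140 + 18.25 = 158.25.

158.25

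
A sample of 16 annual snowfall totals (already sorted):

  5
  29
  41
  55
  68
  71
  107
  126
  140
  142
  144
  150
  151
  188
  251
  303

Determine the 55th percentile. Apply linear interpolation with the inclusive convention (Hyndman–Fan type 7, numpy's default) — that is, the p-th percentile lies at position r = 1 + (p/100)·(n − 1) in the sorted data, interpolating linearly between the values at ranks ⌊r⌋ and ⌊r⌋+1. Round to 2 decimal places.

140.50

n = 16.
r = 1 + (55/100)·(16 − 1) = 1 + 8.25 = 9.25.
Rank 9 is 140 and rank 10 is 142.
Interpolate: 140 + 0.25·(142 − 140) = 140 + 0.25·2 = 140.5.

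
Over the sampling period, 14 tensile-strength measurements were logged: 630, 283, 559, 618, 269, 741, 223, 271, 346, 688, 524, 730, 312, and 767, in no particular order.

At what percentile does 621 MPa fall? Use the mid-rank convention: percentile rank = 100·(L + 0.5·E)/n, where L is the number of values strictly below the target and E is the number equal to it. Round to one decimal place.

64.3

Sorted: 223, 269, 271, 283, 312, 346, 524, 559, 618, 630, 688, 730, 741, 767.
Count below 621: L = 9; count equal: E = 0; n = 14.
Percentile rank = 100·(9 + 0.5·0)/14 = 100·9/14 = 64.29.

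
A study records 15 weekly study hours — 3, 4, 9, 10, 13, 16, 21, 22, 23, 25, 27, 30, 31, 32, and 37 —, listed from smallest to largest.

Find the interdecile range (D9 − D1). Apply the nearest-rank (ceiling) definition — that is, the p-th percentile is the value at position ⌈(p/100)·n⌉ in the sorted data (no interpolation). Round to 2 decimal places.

28.00

n = 15.
P10: rank ⌈10/100·15⌉ = 2 → 4.
P90: rank ⌈90/100·15⌉ = 14 → 32.
Difference: 32 − 4 = 28.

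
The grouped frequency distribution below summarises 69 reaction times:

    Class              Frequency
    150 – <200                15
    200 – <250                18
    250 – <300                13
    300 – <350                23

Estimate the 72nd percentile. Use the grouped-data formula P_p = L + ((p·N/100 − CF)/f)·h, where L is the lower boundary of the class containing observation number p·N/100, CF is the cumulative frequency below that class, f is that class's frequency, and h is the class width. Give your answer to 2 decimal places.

308.00

N = 69; target position k = 72/100 · 69 = 49.68.
Cumulative frequencies: 15, 33, 46, 69.
Observation 49.68 falls in the class 300 – <350.
L = 300, CF = 46, f = 23, h = 50.
P72 = 300 + ((49.68 − 46)/23)·50 = 300 + 8 = 308.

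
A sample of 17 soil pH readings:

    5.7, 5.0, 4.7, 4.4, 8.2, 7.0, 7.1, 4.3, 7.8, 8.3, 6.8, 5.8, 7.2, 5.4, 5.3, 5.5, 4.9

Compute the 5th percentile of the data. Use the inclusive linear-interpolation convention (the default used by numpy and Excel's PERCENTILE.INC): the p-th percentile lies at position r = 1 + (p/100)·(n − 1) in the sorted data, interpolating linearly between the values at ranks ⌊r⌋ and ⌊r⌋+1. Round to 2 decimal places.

4.38

Sorted: 4.3, 4.4, 4.7, 4.9, 5.0, 5.3, 5.4, 5.5, 5.7, 5.8, 6.8, 7.0, 7.1, 7.2, 7.8, 8.2, 8.3.
n = 17.
r = 1 + (5/100)·(17 − 1) = 1 + 0.8 = 1.8.
Rank 1 is 4.3 and rank 2 is 4.4.
Interpolate: 4.3 + 0.8·(4.4 − 4.3) = 4.3 + 0.8·0.1 = 4.38.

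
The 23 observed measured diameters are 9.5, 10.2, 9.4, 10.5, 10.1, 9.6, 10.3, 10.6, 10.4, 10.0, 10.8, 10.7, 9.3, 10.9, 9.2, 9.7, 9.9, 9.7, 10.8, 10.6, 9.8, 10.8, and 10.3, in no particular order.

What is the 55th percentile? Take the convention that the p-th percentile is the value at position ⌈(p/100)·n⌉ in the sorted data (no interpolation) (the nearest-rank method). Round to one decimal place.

10.3

Sorted: 9.2, 9.3, 9.4, 9.5, 9.6, 9.7, 9.7, 9.8, 9.9, 10.0, 10.1, 10.2, 10.3, 10.3, 10.4, 10.5, 10.6, 10.6, 10.7, 10.8, 10.8, 10.8, 10.9.
n = 23.
Position = ⌈55/100 · 23⌉ = ⌈12.65⌉ = 13.
The value at rank 13 is 10.3.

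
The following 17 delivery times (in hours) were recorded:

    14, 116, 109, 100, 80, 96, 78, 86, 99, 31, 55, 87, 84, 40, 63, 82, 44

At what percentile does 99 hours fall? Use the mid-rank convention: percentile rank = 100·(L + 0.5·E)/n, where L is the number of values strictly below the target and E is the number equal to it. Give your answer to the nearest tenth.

Sorted: 14, 31, 40, 44, 55, 63, 78, 80, 82, 84, 86, 87, 96, 99, 100, 109, 116.
Count below 99: L = 13; count equal: E = 1; n = 17.
Percentile rank = 100·(13 + 0.5·1)/17 = 100·13.5/17 = 79.41.

79.4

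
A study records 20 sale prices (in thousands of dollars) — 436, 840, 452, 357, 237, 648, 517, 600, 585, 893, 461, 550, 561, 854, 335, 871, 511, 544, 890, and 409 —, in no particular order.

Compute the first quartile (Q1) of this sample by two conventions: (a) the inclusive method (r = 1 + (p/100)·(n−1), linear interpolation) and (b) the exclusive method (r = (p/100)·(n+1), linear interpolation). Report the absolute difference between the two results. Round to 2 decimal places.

8.00

Sorted: 237, 335, 357, 409, 436, 452, 461, 511, 517, 544, 550, 561, 585, 600, 648, 840, 854, 871, 890, 893.
n = 20.
(a) r = 5.75; between ranks 5 (436) and 6 (452): 448.
(b) r = 5.25; between ranks 5 (436) and 6 (452): 440.
|448 − 440| = 8.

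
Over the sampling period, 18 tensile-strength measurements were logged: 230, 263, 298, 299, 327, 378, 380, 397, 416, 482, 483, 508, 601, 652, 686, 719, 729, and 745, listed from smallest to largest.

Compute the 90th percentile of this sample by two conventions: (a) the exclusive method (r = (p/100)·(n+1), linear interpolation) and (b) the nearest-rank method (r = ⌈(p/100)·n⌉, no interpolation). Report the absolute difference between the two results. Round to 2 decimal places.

1.60

n = 18.
(a) r = 17.1; between ranks 17 (729) and 18 (745): 730.6.
(b) the nearest-rank method: rank 17 → 729.
|730.6 − 729| = 1.6.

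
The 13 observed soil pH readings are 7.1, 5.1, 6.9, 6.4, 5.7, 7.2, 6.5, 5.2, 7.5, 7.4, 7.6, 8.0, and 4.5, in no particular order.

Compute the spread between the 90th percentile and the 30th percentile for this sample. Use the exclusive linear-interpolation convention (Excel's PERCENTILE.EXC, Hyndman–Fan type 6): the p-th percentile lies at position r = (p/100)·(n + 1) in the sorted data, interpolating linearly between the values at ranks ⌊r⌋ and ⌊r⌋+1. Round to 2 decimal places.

2.00

Sorted: 4.5, 5.1, 5.2, 5.7, 6.4, 6.5, 6.9, 7.1, 7.2, 7.4, 7.5, 7.6, 8.0.
n = 13.
P30: r = 4.2; ranks 4–5 are 5.7, 6.4; interpolating gives 5.84.
P90: r = 12.6; ranks 12–13 are 7.6, 8.0; interpolating gives 7.84.
Difference: 7.84 − 5.84 = 2.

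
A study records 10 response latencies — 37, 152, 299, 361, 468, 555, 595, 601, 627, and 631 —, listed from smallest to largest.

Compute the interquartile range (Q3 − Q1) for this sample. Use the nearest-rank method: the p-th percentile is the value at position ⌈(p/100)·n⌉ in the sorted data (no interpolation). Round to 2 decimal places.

n = 10.
P25: rank ⌈25/100·10⌉ = 3 → 299.
P75: rank ⌈75/100·10⌉ = 8 → 601.
Difference: 601 − 299 = 302.

302.00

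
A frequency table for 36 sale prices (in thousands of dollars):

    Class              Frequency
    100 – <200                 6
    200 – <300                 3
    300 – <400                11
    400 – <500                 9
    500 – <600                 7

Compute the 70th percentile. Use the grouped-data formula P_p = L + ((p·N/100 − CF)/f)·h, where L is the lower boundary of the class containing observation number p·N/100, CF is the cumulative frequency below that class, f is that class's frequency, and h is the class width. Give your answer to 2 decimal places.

N = 36; target position k = 70/100 · 36 = 25.2.
Cumulative frequencies: 6, 9, 20, 29, 36.
Observation 25.2 falls in the class 400 – <500.
L = 400, CF = 20, f = 9, h = 100.
P70 = 400 + ((25.2 − 20)/9)·100 = 400 + 57.7778 = 457.778.

457.78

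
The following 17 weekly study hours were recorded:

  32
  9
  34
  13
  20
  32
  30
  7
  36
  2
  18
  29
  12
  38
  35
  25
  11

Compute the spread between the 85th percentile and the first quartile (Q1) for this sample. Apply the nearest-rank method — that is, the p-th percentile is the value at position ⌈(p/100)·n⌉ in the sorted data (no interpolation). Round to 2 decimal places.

23.00

Sorted: 2, 7, 9, 11, 12, 13, 18, 20, 25, 29, 30, 32, 32, 34, 35, 36, 38.
n = 17.
P25: rank ⌈25/100·17⌉ = 5 → 12.
P85: rank ⌈85/100·17⌉ = 15 → 35.
Difference: 35 − 12 = 23.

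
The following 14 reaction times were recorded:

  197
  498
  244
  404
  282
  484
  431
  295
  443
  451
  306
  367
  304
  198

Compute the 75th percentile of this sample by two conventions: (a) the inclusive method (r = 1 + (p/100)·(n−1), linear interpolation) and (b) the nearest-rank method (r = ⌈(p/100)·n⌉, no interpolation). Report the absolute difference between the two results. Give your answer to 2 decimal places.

3.00

Sorted: 197, 198, 244, 282, 295, 304, 306, 367, 404, 431, 443, 451, 484, 498.
n = 14.
(a) r = 10.75; between ranks 10 (431) and 11 (443): 440.
(b) the nearest-rank method: rank 11 → 443.
|440 − 443| = 3.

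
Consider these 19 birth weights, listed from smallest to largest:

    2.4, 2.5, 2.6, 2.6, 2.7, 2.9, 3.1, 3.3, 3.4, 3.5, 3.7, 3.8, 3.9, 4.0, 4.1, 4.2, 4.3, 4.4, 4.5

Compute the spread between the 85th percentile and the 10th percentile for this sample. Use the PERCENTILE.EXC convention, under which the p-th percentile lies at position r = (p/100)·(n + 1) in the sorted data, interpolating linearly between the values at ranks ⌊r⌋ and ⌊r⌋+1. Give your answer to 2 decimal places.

n = 19.
P10: r = 2 (integer) → 2.5.
P85: r = 17 (integer) → 4.3.
Difference: 4.3 − 2.5 = 1.8.

1.80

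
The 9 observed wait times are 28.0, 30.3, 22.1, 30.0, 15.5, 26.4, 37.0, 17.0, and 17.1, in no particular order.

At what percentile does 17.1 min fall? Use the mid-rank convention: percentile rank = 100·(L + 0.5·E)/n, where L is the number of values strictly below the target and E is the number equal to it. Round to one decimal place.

27.8

Sorted: 15.5, 17.0, 17.1, 22.1, 26.4, 28.0, 30.0, 30.3, 37.0.
Count below 17.1: L = 2; count equal: E = 1; n = 9.
Percentile rank = 100·(2 + 0.5·1)/9 = 100·2.5/9 = 27.78.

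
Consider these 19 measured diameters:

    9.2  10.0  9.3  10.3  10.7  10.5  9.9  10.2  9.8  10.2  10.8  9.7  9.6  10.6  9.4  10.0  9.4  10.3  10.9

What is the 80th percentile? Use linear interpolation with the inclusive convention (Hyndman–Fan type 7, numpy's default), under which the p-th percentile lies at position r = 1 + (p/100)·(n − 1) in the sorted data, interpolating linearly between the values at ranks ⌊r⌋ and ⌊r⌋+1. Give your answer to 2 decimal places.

Sorted: 9.2, 9.3, 9.4, 9.4, 9.6, 9.7, 9.8, 9.9, 10.0, 10.0, 10.2, 10.2, 10.3, 10.3, 10.5, 10.6, 10.7, 10.8, 10.9.
n = 19.
r = 1 + (80/100)·(19 − 1) = 1 + 14.4 = 15.4.
Rank 15 is 10.5 and rank 16 is 10.6.
Interpolate: 10.5 + 0.4·(10.6 − 10.5) = 10.5 + 0.4·0.1 = 10.54.

10.54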